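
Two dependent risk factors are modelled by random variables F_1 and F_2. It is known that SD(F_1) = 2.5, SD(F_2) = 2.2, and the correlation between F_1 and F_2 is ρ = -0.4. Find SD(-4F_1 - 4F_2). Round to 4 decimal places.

var(F_1) = (2.5)² = 6.25;  var(F_2) = (2.2)² = 4.84
Cov(F_1,F_2) = ρ·SD(F_1)·SD(F_2) = -0.4·2.5·2.2 = -2.2
var(-4F_1 - 4F_2) = (-4)²·var(F_1) + (-4)²·var(F_2) + 2·(-4)·(-4)·Cov(F_1,F_2)
= 16·6.25 + 16·4.84 + 32·-2.2 = 107.04
SD(-4F_1 - 4F_2) = √107.04 ≈ 10.3460

10.3460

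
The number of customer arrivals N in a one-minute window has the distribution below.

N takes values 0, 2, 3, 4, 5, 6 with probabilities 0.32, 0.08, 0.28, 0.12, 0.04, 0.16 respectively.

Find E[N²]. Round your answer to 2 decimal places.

E[N²] = (0)²(0.32) + (2)²(0.08) + (3)²(0.28) + (4)²(0.12) + (5)²(0.04) + (6)²(0.16) = 11.52

11.52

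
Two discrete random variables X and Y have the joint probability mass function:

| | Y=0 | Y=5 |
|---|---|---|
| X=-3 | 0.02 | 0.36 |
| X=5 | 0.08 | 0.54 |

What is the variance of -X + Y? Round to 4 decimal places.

E[X] = 1.96,  E[Y] = 4.5,  E[XY] = 8.1
V(X) = 18.92 − (1.96)² = 15.0784;  V(Y) = 22.5 − (4.5)² = 2.25
Cov(X,Y) = 8.1 − (1.96)(4.5) = -0.72
V(-X + Y) = (-1)²·15.0784 + (1)²·2.25 + 2·(-1)·(1)·-0.72 = 18.7684

18.7684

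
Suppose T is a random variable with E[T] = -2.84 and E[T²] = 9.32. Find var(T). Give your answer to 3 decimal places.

1.254

var(T) = 9.32 − (-2.84)² = 1.2544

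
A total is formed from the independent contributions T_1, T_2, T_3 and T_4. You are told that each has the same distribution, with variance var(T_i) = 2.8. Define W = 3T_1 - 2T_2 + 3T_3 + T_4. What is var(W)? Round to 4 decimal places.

By independence, var(W) = (3)²var(T_1) + (-2)²var(T_2) + (3)²var(T_3) + (1)²var(T_4)
= (3)²·2.8 + (-2)²·2.8 + (3)²·2.8 + (1)²·2.8 = 64.4

64.4000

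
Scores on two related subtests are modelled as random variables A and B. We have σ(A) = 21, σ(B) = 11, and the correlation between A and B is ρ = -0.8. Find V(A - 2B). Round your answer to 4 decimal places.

1664.2000

V(A) = (21)² = 441;  V(B) = (11)² = 121
Cov(A,B) = ρ·σ(A)·σ(B) = -0.8·21·11 = -184.8
V(A - 2B) = (1)²·V(A) + (-2)²·V(B) + 2·(1)·(-2)·Cov(A,B)
= 1·441 + 4·121 + -4·-184.8 = 1664.2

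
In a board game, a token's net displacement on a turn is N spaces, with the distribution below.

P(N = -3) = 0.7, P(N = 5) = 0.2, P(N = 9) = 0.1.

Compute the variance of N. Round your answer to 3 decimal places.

19.360

E[N] = (-3)(0.7) + (5)(0.2) + (9)(0.1) = -0.2
E[N²] = (-3)²(0.7) + (5)²(0.2) + (9)²(0.1) = 19.4
V(N) = E[N²] − (E[N])² = 19.4 − (-0.2)² = 19.36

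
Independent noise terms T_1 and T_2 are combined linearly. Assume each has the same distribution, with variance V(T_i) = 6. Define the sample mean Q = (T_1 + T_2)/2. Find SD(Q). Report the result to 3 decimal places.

By independence, V(Q) = (0.5)²V(T_1) + (0.5)²V(T_2)
= (0.5)²·6 + (0.5)²·6 = 3
SD(Q) = √3 ≈ 1.732

1.732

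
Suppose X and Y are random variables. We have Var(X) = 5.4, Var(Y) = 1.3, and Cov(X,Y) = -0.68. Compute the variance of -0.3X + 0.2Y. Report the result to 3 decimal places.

Var(-0.3X + 0.2Y) = (-0.3)²·Var(X) + (0.2)²·Var(Y) + 2·(-0.3)·(0.2)·Cov(X,Y)
= 0.09·5.4 + 0.04·1.3 + -0.12·-0.68 = 0.6196

0.620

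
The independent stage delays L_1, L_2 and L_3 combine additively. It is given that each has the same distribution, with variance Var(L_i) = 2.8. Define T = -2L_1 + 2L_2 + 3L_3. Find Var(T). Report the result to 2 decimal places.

47.60

By independence, Var(T) = (-2)²Var(L_1) + (2)²Var(L_2) + (3)²Var(L_3)
= (-2)²·2.8 + (2)²·2.8 + (3)²·2.8 = 47.6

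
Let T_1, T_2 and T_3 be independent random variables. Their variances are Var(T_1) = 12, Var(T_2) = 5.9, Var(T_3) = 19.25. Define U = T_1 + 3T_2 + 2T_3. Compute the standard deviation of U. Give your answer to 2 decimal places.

By independence, Var(U) = (1)²Var(T_1) + (3)²Var(T_2) + (2)²Var(T_3)
= (1)²·12 + (3)²·5.9 + (2)²·19.25 = 142.1
σ(U) = √142.1 ≈ 11.92

11.92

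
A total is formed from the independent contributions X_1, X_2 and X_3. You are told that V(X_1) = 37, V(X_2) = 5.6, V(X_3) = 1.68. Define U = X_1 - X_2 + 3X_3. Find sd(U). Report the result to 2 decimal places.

7.60

By independence, V(U) = (1)²V(X_1) + (-1)²V(X_2) + (3)²V(X_3)
= (1)²·37 + (-1)²·5.6 + (3)²·1.68 = 57.72
sd(U) = √57.72 ≈ 7.60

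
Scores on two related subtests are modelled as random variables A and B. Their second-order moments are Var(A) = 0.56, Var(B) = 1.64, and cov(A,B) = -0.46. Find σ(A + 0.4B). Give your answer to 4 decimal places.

Var(A + 0.4B) = (1)²·Var(A) + (0.4)²·Var(B) + 2·(1)·(0.4)·cov(A,B)
= 1·0.56 + 0.16·1.64 + 0.8·-0.46 = 0.4544
σ(A + 0.4B) = √0.4544 ≈ 0.6741

0.6741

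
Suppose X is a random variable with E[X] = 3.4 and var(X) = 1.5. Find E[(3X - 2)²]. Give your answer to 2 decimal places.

80.74

E[3X - 2] = 3·3.4 − 2 = 8.2
var(3X - 2) = (3)²·1.5 = 13.5
E[(3X - 2)²] = var((3X - 2)) + (E[(3X - 2)])² = 13.5 + (8.2)² = 80.74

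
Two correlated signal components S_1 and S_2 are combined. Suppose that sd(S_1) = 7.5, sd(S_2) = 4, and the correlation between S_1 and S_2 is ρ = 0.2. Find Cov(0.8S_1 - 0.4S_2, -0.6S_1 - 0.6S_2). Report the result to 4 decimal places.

V(S_1) = (7.5)² = 56.25;  V(S_2) = (4)² = 16
Cov(S_1,S_2) = ρ·sd(S_1)·sd(S_2) = 0.2·7.5·4 = 6
Cov(0.8S_1 - 0.4S_2, -0.6S_1 - 0.6S_2) = (0.8)(-0.6)V(S_1) + (-0.4)(-0.6)V(S_2) + [(0.8)(-0.6) + (-0.4)(-0.6)]Cov(S_1,S_2)
= -0.48·56.25 + 0.24·16 + -0.24·6 = -24.6

-24.6000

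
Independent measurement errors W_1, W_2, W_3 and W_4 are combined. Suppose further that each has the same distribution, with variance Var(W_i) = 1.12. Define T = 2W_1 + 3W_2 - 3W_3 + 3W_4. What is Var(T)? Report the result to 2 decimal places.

By independence, Var(T) = (2)²Var(W_1) + (3)²Var(W_2) + (-3)²Var(W_3) + (3)²Var(W_4)
= (2)²·1.12 + (3)²·1.12 + (-3)²·1.12 + (3)²·1.12 = 34.72

34.72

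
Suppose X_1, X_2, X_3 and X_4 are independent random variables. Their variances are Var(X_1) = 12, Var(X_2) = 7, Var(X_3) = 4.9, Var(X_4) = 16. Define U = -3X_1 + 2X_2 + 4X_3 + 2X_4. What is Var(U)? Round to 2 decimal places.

278.40

By independence, Var(U) = (-3)²Var(X_1) + (2)²Var(X_2) + (4)²Var(X_3) + (2)²Var(X_4)
= (-3)²·12 + (2)²·7 + (4)²·4.9 + (2)²·16 = 278.4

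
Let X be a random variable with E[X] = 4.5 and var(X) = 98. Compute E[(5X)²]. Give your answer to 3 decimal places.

E[5X] = 5·4.5 = 22.5
var(5X) = (5)²·98 = 2450
E[(5X)²] = var((5X)) + (E[(5X)])² = 2450 + (22.5)² = 2956.25

2956.250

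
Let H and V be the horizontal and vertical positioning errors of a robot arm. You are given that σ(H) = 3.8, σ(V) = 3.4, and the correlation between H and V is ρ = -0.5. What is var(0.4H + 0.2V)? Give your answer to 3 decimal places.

var(H) = (3.8)² = 14.44;  var(V) = (3.4)² = 11.56
cov(H,V) = ρ·σ(H)·σ(V) = -0.5·3.8·3.4 = -6.46
var(0.4H + 0.2V) = (0.4)²·var(H) + (0.2)²·var(V) + 2·(0.4)·(0.2)·cov(H,V)
= 0.16·14.44 + 0.04·11.56 + 0.16·-6.46 = 1.7392

1.739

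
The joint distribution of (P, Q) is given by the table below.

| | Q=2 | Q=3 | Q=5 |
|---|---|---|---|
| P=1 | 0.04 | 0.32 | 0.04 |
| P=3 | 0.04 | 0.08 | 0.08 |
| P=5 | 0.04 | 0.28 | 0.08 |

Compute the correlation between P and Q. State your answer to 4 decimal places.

E[P] = 3,  E[Q] = 3.28
E[PQ] = 10
Cov(P,Q) = E[PQ] − E[P]E[Q] = 10 − (3)(3.28) = 0.16
Var(P) = 3.2,  Var(Q) = 0.8416
ρ = 0.16 / √(3.2·0.8416) ≈ 0.0975

0.0975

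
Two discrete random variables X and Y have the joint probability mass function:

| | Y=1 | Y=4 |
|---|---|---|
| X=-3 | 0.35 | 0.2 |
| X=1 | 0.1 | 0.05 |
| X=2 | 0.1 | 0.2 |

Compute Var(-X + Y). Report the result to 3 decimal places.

E[X] = -0.9,  E[Y] = 2.35,  E[XY] = -1.35
Var(X) = 6.3 − (-0.9)² = 5.49;  Var(Y) = 7.75 − (2.35)² = 2.2275
Cov(X,Y) = -1.35 − (-0.9)(2.35) = 0.765
Var(-X + Y) = (-1)²·5.49 + (1)²·2.2275 + 2·(-1)·(1)·0.765 = 6.1875

6.188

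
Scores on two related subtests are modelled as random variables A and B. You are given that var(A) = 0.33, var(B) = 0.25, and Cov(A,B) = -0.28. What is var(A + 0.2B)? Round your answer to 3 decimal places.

var(A + 0.2B) = (1)²·var(A) + (0.2)²·var(B) + 2·(1)·(0.2)·Cov(A,B)
= 1·0.33 + 0.04·0.25 + 0.4·-0.28 = 0.228

0.228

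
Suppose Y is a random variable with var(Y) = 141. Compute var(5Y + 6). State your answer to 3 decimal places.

var(5Y + 6) = (5)²·var(Y) = 25·141 = 3525

3525.000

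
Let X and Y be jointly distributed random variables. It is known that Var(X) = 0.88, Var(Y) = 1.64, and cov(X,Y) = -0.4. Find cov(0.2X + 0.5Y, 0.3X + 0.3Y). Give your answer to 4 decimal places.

cov(0.2X + 0.5Y, 0.3X + 0.3Y) = (0.2)(0.3)Var(X) + (0.5)(0.3)Var(Y) + [(0.2)(0.3) + (0.5)(0.3)]cov(X,Y)
= 0.06·0.88 + 0.15·1.64 + 0.21·-0.4 = 0.2148

0.2148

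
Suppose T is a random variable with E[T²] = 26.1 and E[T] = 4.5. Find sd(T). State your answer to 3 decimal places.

2.419

Var(T) = 26.1 − (4.5)² = 5.85
sd(T) = √5.85 ≈ 2.419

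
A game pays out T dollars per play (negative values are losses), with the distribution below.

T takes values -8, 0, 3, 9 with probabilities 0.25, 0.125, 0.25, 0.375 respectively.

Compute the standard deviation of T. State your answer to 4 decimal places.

E[T] = (-8)(0.25) + (0)(0.125) + (3)(0.25) + (9)(0.375) = 2.125
E[T²] = (-8)²(0.25) + (0)²(0.125) + (3)²(0.25) + (9)²(0.375) = 48.625
var(T) = E[T²] − (E[T])² = 48.625 − (2.125)² = 44.109375
SD(T) = √44.109375 ≈ 6.6415

6.6415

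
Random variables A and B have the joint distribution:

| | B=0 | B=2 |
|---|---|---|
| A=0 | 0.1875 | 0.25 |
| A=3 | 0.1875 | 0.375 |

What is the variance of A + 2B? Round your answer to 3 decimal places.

E[A] = 1.6875,  E[B] = 1.25,  E[AB] = 2.25
var(A) = 5.0625 − (1.6875)² = 2.21484375;  var(B) = 2.5 − (1.25)² = 0.9375
Cov(A,B) = 2.25 − (1.6875)(1.25) = 0.140625
var(A + 2B) = (1)²·2.21484375 + (2)²·0.9375 + 2·(1)·(2)·0.140625 = 6.52734375

6.527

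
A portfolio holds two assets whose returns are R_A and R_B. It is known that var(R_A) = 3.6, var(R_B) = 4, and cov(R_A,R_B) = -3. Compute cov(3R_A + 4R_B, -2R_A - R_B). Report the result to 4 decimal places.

-4.6000

cov(3R_A + 4R_B, -2R_A - R_B) = (3)(-2)var(R_A) + (4)(-1)var(R_B) + [(3)(-1) + (4)(-2)]cov(R_A,R_B)
= -6·3.6 + -4·4 + -11·-3 = -4.6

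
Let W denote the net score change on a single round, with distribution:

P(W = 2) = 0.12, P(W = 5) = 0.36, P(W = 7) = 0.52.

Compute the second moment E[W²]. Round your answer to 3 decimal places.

34.960

E[W²] = (2)²(0.12) + (5)²(0.36) + (7)²(0.52) = 34.96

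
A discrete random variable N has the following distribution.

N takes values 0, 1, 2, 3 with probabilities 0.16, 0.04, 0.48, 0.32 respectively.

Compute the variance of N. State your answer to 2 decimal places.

E[N] = (0)(0.16) + (1)(0.04) + (2)(0.48) + (3)(0.32) = 1.96
E[N²] = (0)²(0.16) + (1)²(0.04) + (2)²(0.48) + (3)²(0.32) = 4.84
var(N) = E[N²] − (E[N])² = 4.84 − (1.96)² = 0.9984

1.00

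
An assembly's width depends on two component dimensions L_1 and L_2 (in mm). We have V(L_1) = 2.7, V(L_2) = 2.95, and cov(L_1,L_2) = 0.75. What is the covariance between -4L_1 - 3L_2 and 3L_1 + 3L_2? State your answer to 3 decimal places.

cov(-4L_1 - 3L_2, 3L_1 + 3L_2) = (-4)(3)V(L_1) + (-3)(3)V(L_2) + [(-4)(3) + (-3)(3)]cov(L_1,L_2)
= -12·2.7 + -9·2.95 + -21·0.75 = -74.7

-74.700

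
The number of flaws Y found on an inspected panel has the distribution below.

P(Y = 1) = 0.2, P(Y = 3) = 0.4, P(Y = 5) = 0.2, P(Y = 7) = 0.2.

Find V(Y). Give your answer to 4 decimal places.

E[Y] = (1)(0.2) + (3)(0.4) + (5)(0.2) + (7)(0.2) = 3.8
E[Y²] = (1)²(0.2) + (3)²(0.4) + (5)²(0.2) + (7)²(0.2) = 18.6
V(Y) = E[Y²] − (E[Y])² = 18.6 − (3.8)² = 4.16

4.1600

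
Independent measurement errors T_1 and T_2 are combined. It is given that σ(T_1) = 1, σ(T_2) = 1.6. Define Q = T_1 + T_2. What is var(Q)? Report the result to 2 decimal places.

var(T_1) = 1, var(T_2) = 2.56
By independence, var(Q) = (1)²var(T_1) + (1)²var(T_2)
= (1)²·1 + (1)²·2.56 = 3.56

3.56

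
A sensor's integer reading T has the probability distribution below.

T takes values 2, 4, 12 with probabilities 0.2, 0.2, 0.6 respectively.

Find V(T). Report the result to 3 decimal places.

E[T] = (2)(0.2) + (4)(0.2) + (12)(0.6) = 8.4
E[T²] = (2)²(0.2) + (4)²(0.2) + (12)²(0.6) = 90.4
V(T) = E[T²] − (E[T])² = 90.4 − (8.4)² = 19.84

19.840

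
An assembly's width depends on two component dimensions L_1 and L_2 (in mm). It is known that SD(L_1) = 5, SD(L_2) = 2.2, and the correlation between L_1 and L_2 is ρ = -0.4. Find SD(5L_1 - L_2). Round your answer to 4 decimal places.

Var(L_1) = (5)² = 25;  Var(L_2) = (2.2)² = 4.84
Cov(L_1,L_2) = ρ·SD(L_1)·SD(L_2) = -0.4·5·2.2 = -4.4
Var(5L_1 - L_2) = (5)²·Var(L_1) + (-1)²·Var(L_2) + 2·(5)·(-1)·Cov(L_1,L_2)
= 25·25 + 1·4.84 + -10·-4.4 = 673.84
SD(5L_1 - L_2) = √673.84 ≈ 25.9584

25.9584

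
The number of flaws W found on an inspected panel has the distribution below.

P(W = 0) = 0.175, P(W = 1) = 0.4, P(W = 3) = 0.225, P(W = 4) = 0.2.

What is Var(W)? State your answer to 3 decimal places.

2.109

E[W] = (0)(0.175) + (1)(0.4) + (3)(0.225) + (4)(0.2) = 1.875
E[W²] = (0)²(0.175) + (1)²(0.4) + (3)²(0.225) + (4)²(0.2) = 5.625
Var(W) = E[W²] − (E[W])² = 5.625 − (1.875)² = 2.109375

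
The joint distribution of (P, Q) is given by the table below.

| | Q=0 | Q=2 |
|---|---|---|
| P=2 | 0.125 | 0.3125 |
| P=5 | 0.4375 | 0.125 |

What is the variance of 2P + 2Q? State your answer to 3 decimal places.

E[P] = 3.6875,  E[Q] = 0.875,  E[PQ] = 2.5
V(P) = 15.8125 − (3.6875)² = 2.21484375;  V(Q) = 1.75 − (0.875)² = 0.984375
cov(P,Q) = 2.5 − (3.6875)(0.875) = -0.7265625
V(2P + 2Q) = (2)²·2.21484375 + (2)²·0.984375 + 2·(2)·(2)·-0.7265625 = 6.984375

6.984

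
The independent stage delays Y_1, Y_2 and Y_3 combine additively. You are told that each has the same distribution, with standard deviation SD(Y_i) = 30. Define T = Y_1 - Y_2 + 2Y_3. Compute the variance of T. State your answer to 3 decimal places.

Var(Y_i) = (30)² = 900
By independence, Var(T) = (1)²Var(Y_1) + (-1)²Var(Y_2) + (2)²Var(Y_3)
= (1)²·900 + (-1)²·900 + (2)²·900 = 5400

5400.000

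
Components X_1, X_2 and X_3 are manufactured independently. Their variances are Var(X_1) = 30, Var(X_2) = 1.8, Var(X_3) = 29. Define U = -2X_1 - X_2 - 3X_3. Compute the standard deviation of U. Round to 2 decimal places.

By independence, Var(U) = (-2)²Var(X_1) + (-1)²Var(X_2) + (-3)²Var(X_3)
= (-2)²·30 + (-1)²·1.8 + (-3)²·29 = 382.8
SD(U) = √382.8 ≈ 19.57

19.57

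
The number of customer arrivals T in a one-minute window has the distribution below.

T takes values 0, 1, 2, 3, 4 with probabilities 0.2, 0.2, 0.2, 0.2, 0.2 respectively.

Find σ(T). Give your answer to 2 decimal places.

E[T] = (0)(0.2) + (1)(0.2) + (2)(0.2) + (3)(0.2) + (4)(0.2) = 2
E[T²] = (0)²(0.2) + (1)²(0.2) + (2)²(0.2) + (3)²(0.2) + (4)²(0.2) = 6
V(T) = E[T²] − (E[T])² = 6 − (2)² = 2
σ(T) = √2 ≈ 1.41

1.41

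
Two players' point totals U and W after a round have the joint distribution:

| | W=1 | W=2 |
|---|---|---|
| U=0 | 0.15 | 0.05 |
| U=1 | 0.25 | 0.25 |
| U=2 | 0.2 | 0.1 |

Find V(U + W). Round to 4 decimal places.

0.7500

E[U] = 1.1,  E[W] = 1.4,  E[UW] = 1.55
V(U) = 1.7 − (1.1)² = 0.49;  V(W) = 2.2 − (1.4)² = 0.24
Cov(U,W) = 1.55 − (1.1)(1.4) = 0.01
V(U + W) = (1)²·0.49 + (1)²·0.24 + 2·(1)·(1)·0.01 = 0.75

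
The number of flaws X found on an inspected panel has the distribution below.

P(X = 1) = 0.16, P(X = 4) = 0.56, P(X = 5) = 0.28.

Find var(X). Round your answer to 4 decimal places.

1.6800

E[X] = (1)(0.16) + (4)(0.56) + (5)(0.28) = 3.8
E[X²] = (1)²(0.16) + (4)²(0.56) + (5)²(0.28) = 16.12
var(X) = E[X²] − (E[X])² = 16.12 − (3.8)² = 1.68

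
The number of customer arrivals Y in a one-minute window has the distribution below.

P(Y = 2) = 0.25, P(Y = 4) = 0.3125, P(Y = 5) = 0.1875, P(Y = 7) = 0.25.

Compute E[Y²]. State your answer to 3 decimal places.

22.938

E[Y²] = (2)²(0.25) + (4)²(0.3125) + (5)²(0.1875) + (7)²(0.25) = 22.9375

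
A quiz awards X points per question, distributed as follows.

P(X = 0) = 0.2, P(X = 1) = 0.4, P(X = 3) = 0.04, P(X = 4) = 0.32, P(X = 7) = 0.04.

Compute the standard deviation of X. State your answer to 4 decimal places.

E[X] = (0)(0.2) + (1)(0.4) + (3)(0.04) + (4)(0.32) + (7)(0.04) = 2.08
E[X²] = (0)²(0.2) + (1)²(0.4) + (3)²(0.04) + (4)²(0.32) + (7)²(0.04) = 7.84
Var(X) = E[X²] − (E[X])² = 7.84 − (2.08)² = 3.5136
sd(X) = √3.5136 ≈ 1.8745

1.8745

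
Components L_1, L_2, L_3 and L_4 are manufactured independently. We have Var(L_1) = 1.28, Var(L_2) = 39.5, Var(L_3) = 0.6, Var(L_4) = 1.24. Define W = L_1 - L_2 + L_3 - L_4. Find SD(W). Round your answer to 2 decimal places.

By independence, Var(W) = (1)²Var(L_1) + (-1)²Var(L_2) + (1)²Var(L_3) + (-1)²Var(L_4)
= (1)²·1.28 + (-1)²·39.5 + (1)²·0.6 + (-1)²·1.24 = 42.62
SD(W) = √42.62 ≈ 6.53

6.53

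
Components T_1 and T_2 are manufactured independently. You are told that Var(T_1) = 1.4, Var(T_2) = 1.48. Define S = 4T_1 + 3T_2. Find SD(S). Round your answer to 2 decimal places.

By independence, Var(S) = (4)²Var(T_1) + (3)²Var(T_2)
= (4)²·1.4 + (3)²·1.48 = 35.72
SD(S) = √35.72 ≈ 5.98

5.98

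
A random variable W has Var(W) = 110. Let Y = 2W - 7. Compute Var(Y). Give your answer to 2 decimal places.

Var(2W - 7) = (2)²·Var(W) = 4·110 = 440

440.00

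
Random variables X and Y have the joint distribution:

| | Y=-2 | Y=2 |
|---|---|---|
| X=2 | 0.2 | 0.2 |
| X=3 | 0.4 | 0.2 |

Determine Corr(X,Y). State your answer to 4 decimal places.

E[X] = 2.6,  E[Y] = -0.4
E[XY] = -1.2
Cov(X,Y) = E[XY] − E[X]E[Y] = -1.2 − (2.6)(-0.4) = -0.16
var(X) = 0.24,  var(Y) = 3.84
ρ = -0.16 / √(0.24·3.84) ≈ -0.1667

-0.1667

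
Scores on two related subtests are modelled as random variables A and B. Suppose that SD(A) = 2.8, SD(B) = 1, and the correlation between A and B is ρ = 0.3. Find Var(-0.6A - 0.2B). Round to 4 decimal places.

Var(A) = (2.8)² = 7.84;  Var(B) = (1)² = 1
Cov(A,B) = ρ·SD(A)·SD(B) = 0.3·2.8·1 = 0.84
Var(-0.6A - 0.2B) = (-0.6)²·Var(A) + (-0.2)²·Var(B) + 2·(-0.6)·(-0.2)·Cov(A,B)
= 0.36·7.84 + 0.04·1 + 0.24·0.84 = 3.064

3.0640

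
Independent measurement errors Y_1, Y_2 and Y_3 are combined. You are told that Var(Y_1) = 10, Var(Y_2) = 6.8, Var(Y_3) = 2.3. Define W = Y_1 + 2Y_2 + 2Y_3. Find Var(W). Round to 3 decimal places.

By independence, Var(W) = (1)²Var(Y_1) + (2)²Var(Y_2) + (2)²Var(Y_3)
= (1)²·10 + (2)²·6.8 + (2)²·2.3 = 46.4

46.400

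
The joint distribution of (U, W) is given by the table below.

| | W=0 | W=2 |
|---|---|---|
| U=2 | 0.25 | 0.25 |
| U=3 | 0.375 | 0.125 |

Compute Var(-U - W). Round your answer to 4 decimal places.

0.9375

E[U] = 2.5,  E[W] = 0.75,  E[UW] = 1.75
Var(U) = 6.5 − (2.5)² = 0.25;  Var(W) = 1.5 − (0.75)² = 0.9375
cov(U,W) = 1.75 − (2.5)(0.75) = -0.125
Var(-U - W) = (-1)²·0.25 + (-1)²·0.9375 + 2·(-1)·(-1)·-0.125 = 0.9375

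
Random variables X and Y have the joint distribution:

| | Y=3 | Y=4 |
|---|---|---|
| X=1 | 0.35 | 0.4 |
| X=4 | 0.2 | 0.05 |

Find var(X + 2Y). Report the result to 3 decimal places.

1.928

E[X] = 1.75,  E[Y] = 3.45,  E[XY] = 5.85
var(X) = 4.75 − (1.75)² = 1.6875;  var(Y) = 12.15 − (3.45)² = 0.2475
Cov(X,Y) = 5.85 − (1.75)(3.45) = -0.1875
var(X + 2Y) = (1)²·1.6875 + (2)²·0.2475 + 2·(1)·(2)·-0.1875 = 1.9275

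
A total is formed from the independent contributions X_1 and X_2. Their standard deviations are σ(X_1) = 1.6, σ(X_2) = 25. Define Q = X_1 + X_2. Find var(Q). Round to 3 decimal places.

var(X_1) = 2.56, var(X_2) = 625
By independence, var(Q) = (1)²var(X_1) + (1)²var(X_2)
= (1)²·2.56 + (1)²·625 = 627.56

627.560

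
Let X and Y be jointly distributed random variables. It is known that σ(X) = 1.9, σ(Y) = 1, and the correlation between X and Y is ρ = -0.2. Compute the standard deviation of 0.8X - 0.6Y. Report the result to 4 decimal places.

Var(X) = (1.9)² = 3.61;  Var(Y) = (1)² = 1
cov(X,Y) = ρ·σ(X)·σ(Y) = -0.2·1.9·1 = -0.38
Var(0.8X - 0.6Y) = (0.8)²·Var(X) + (-0.6)²·Var(Y) + 2·(0.8)·(-0.6)·cov(X,Y)
= 0.64·3.61 + 0.36·1 + -0.96·-0.38 = 3.0352
σ(0.8X - 0.6Y) = √3.0352 ≈ 1.7422

1.7422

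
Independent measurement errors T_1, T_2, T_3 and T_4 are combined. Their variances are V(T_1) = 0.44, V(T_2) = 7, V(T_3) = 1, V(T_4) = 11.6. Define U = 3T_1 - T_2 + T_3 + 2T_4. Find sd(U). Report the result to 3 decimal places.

7.639

By independence, V(U) = (3)²V(T_1) + (-1)²V(T_2) + (1)²V(T_3) + (2)²V(T_4)
= (3)²·0.44 + (-1)²·7 + (1)²·1 + (2)²·11.6 = 58.36
sd(U) = √58.36 ≈ 7.639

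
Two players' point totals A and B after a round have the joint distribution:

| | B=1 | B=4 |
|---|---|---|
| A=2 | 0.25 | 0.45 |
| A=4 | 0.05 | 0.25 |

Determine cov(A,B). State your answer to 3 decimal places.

0.240

E[A] = 2.6,  E[B] = 3.1
E[AB] = 8.3
cov(A,B) = E[AB] − E[A]E[B] = 8.3 − (2.6)(3.1) = 0.24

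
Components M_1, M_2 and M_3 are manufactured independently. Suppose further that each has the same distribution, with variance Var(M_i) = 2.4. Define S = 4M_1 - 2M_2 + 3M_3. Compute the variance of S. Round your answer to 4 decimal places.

69.6000

By independence, Var(S) = (4)²Var(M_1) + (-2)²Var(M_2) + (3)²Var(M_3)
= (4)²·2.4 + (-2)²·2.4 + (3)²·2.4 = 69.6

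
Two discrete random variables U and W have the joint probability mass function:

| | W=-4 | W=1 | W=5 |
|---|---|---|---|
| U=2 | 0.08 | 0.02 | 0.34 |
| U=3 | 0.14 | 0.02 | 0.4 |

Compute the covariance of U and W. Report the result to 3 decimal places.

E[U] = 2.56,  E[W] = 2.86
E[UW] = 7.18
Cov(U,W) = E[UW] − E[U]E[W] = 7.18 − (2.56)(2.86) = -0.1416

-0.142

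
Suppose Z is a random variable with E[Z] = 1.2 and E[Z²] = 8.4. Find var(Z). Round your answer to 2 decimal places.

var(Z) = 8.4 − (1.2)² = 6.96

6.96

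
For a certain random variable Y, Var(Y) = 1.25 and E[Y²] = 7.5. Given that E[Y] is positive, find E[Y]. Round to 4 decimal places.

(E[Y])² = E[Y²] − Var(Y) = 7.5 − 1.25 = 6.25
E[Y] = √6.25 = 2.5

2.5000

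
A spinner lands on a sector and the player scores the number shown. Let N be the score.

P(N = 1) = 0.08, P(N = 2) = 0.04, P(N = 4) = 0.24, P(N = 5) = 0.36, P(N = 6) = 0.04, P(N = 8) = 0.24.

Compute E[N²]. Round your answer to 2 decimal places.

29.88

E[N²] = (1)²(0.08) + (2)²(0.04) + (4)²(0.24) + (5)²(0.36) + (6)²(0.04) + (8)²(0.24) = 29.88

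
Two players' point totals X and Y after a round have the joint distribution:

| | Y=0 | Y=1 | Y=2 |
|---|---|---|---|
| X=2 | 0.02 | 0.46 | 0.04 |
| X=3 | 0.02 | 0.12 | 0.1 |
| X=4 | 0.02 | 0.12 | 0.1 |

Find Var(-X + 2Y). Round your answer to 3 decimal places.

E[X] = 2.72,  E[Y] = 1.18,  E[XY] = 3.32
Var(X) = 8.08 − (2.72)² = 0.6816;  Var(Y) = 1.66 − (1.18)² = 0.2676
Cov(X,Y) = 3.32 − (2.72)(1.18) = 0.1104
Var(-X + 2Y) = (-1)²·0.6816 + (2)²·0.2676 + 2·(-1)·(2)·0.1104 = 1.3104

1.310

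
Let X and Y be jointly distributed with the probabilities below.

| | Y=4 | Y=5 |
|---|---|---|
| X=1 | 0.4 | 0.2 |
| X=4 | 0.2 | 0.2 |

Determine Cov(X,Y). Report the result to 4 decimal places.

0.1200

E[X] = 2.2,  E[Y] = 4.4
E[XY] = 9.8
Cov(X,Y) = E[XY] − E[X]E[Y] = 9.8 − (2.2)(4.4) = 0.12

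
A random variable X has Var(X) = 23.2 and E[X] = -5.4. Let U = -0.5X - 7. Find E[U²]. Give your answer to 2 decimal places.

24.29

E[-0.5X - 7] = -0.5·-5.4 − 7 = -4.3
Var(-0.5X - 7) = (-0.5)²·23.2 = 5.8
E[U²] = Var(U) + (E[U])² = 5.8 + (-4.3)² = 24.29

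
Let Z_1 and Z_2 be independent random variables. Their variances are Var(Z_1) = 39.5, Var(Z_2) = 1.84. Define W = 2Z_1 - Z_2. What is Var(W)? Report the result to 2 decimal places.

By independence, Var(W) = (2)²Var(Z_1) + (-1)²Var(Z_2)
= (2)²·39.5 + (-1)²·1.84 = 159.84

159.84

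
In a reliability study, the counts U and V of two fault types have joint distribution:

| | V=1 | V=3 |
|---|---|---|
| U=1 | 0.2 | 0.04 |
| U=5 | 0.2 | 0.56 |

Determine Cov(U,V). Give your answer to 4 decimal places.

0.8320

E[U] = 4.04,  E[V] = 2.2
E[UV] = 9.72
Cov(U,V) = E[UV] − E[U]E[V] = 9.72 − (4.04)(2.2) = 0.832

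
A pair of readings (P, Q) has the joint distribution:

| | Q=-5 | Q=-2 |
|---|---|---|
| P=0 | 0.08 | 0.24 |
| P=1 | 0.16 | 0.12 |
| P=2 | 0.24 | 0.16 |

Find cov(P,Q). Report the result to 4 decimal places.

-0.3648

E[P] = 1.08,  E[Q] = -3.44
E[PQ] = -4.08
cov(P,Q) = E[PQ] − E[P]E[Q] = -4.08 − (1.08)(-3.44) = -0.3648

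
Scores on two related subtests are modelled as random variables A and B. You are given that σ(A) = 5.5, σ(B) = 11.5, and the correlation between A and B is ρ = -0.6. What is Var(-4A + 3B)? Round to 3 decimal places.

2585.050

Var(A) = (5.5)² = 30.25;  Var(B) = (11.5)² = 132.25
Cov(A,B) = ρ·σ(A)·σ(B) = -0.6·5.5·11.5 = -37.95
Var(-4A + 3B) = (-4)²·Var(A) + (3)²·Var(B) + 2·(-4)·(3)·Cov(A,B)
= 16·30.25 + 9·132.25 + -24·-37.95 = 2585.05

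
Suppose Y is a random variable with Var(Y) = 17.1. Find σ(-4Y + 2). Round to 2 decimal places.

Var(-4Y + 2) = (-4)²·17.1 = 273.6
σ(-4Y + 2) = √273.6 ≈ 16.54

16.54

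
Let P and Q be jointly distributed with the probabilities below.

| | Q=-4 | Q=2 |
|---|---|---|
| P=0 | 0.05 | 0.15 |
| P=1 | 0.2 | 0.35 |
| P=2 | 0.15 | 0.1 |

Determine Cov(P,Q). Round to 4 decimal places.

E[P] = 1.05,  E[Q] = -0.4
E[PQ] = -0.9
Cov(P,Q) = E[PQ] − E[P]E[Q] = -0.9 − (1.05)(-0.4) = -0.48

-0.4800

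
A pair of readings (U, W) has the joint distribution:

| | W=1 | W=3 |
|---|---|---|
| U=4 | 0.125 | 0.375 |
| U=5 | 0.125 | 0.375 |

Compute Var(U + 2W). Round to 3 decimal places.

3.250

E[U] = 4.5,  E[W] = 2.5,  E[UW] = 11.25
Var(U) = 20.5 − (4.5)² = 0.25;  Var(W) = 7 − (2.5)² = 0.75
cov(U,W) = 11.25 − (4.5)(2.5) = 0
Var(U + 2W) = (1)²·0.25 + (2)²·0.75 + 2·(1)·(2)·0 = 3.25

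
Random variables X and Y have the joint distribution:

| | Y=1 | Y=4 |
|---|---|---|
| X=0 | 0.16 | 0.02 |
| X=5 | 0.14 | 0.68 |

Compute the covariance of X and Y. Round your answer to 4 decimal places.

E[X] = 4.1,  E[Y] = 3.1
E[XY] = 14.3
cov(X,Y) = E[XY] − E[X]E[Y] = 14.3 − (4.1)(3.1) = 1.59

1.5900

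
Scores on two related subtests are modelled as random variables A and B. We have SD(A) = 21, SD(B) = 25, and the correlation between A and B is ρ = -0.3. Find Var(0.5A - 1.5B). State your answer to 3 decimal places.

1752.750

Var(A) = (21)² = 441;  Var(B) = (25)² = 625
cov(A,B) = ρ·SD(A)·SD(B) = -0.3·21·25 = -157.5
Var(0.5A - 1.5B) = (0.5)²·Var(A) + (-1.5)²·Var(B) + 2·(0.5)·(-1.5)·cov(A,B)
= 0.25·441 + 2.25·625 + -1.5·-157.5 = 1752.75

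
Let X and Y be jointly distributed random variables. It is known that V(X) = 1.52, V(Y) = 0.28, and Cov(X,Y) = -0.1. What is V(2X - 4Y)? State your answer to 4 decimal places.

12.1600

V(2X - 4Y) = (2)²·V(X) + (-4)²·V(Y) + 2·(2)·(-4)·Cov(X,Y)
= 4·1.52 + 16·0.28 + -16·-0.1 = 12.16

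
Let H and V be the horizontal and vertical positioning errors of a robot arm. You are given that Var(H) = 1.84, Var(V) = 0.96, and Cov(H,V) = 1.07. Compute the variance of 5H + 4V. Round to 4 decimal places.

Var(5H + 4V) = (5)²·Var(H) + (4)²·Var(V) + 2·(5)·(4)·Cov(H,V)
= 25·1.84 + 16·0.96 + 40·1.07 = 104.16

104.1600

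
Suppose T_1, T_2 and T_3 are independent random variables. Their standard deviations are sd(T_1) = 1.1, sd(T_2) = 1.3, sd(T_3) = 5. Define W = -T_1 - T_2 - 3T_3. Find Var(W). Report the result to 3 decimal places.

Var(T_1) = 1.21, Var(T_2) = 1.69, Var(T_3) = 25
By independence, Var(W) = (-1)²Var(T_1) + (-1)²Var(T_2) + (-3)²Var(T_3)
= (-1)²·1.21 + (-1)²·1.69 + (-3)²·25 = 227.9

227.900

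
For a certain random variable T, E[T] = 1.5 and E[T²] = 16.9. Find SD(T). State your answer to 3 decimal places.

Var(T) = 16.9 − (1.5)² = 14.65
SD(T) = √14.65 ≈ 3.828

3.828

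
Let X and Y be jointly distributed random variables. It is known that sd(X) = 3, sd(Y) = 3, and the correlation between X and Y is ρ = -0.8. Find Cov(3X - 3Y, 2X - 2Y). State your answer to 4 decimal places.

194.4000

V(X) = (3)² = 9;  V(Y) = (3)² = 9
Cov(X,Y) = ρ·sd(X)·sd(Y) = -0.8·3·3 = -7.2
Cov(3X - 3Y, 2X - 2Y) = (3)(2)V(X) + (-3)(-2)V(Y) + [(3)(-2) + (-3)(2)]Cov(X,Y)
= 6·9 + 6·9 + -12·-7.2 = 194.4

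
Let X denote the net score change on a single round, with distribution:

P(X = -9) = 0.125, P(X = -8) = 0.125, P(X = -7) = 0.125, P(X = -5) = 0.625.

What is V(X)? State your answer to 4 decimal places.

E[X] = (-9)(0.125) + (-8)(0.125) + (-7)(0.125) + (-5)(0.625) = -6.125
E[X²] = (-9)²(0.125) + (-8)²(0.125) + (-7)²(0.125) + (-5)²(0.625) = 39.875
V(X) = E[X²] − (E[X])² = 39.875 − (-6.125)² = 2.359375

2.3594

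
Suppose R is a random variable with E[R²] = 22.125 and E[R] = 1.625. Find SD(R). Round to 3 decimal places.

Var(R) = 22.125 − (1.625)² = 19.484375
SD(R) = √19.484375 ≈ 4.414

4.414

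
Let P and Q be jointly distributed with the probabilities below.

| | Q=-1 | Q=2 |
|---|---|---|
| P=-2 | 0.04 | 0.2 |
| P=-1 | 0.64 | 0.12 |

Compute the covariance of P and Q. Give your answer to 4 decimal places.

-0.3696

E[P] = -1.24,  E[Q] = -0.04
E[PQ] = -0.32
Cov(P,Q) = E[PQ] − E[P]E[Q] = -0.32 − (-1.24)(-0.04) = -0.3696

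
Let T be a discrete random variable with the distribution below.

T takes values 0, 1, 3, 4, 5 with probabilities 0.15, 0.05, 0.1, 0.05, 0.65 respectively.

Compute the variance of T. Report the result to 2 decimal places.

E[T] = (0)(0.15) + (1)(0.05) + (3)(0.1) + (4)(0.05) + (5)(0.65) = 3.8
E[T²] = (0)²(0.15) + (1)²(0.05) + (3)²(0.1) + (4)²(0.05) + (5)²(0.65) = 18
Var(T) = E[T²] − (E[T])² = 18 − (3.8)² = 3.56

3.56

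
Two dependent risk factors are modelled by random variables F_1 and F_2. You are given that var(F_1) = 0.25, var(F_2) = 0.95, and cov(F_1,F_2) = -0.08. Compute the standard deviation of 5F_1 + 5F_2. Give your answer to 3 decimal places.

var(5F_1 + 5F_2) = (5)²·var(F_1) + (5)²·var(F_2) + 2·(5)·(5)·cov(F_1,F_2)
= 25·0.25 + 25·0.95 + 50·-0.08 = 26
σ(5F_1 + 5F_2) = √26 ≈ 5.099

5.099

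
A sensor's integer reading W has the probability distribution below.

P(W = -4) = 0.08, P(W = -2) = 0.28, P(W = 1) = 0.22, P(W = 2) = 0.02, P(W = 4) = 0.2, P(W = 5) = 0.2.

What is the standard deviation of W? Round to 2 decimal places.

E[W] = (-4)(0.08) + (-2)(0.28) + (1)(0.22) + (2)(0.02) + (4)(0.2) + (5)(0.2) = 1.18
E[W²] = (-4)²(0.08) + (-2)²(0.28) + (1)²(0.22) + (2)²(0.02) + (4)²(0.2) + (5)²(0.2) = 10.9
var(W) = E[W²] − (E[W])² = 10.9 − (1.18)² = 9.5076
sd(W) = √9.5076 ≈ 3.08

3.08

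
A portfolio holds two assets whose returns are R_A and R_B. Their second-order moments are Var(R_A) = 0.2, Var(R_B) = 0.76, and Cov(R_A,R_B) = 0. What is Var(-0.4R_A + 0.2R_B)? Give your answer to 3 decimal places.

Var(-0.4R_A + 0.2R_B) = (-0.4)²·Var(R_A) + (0.2)²·Var(R_B) + 2·(-0.4)·(0.2)·Cov(R_A,R_B)
= 0.16·0.2 + 0.04·0.76 + -0.16·0 = 0.0624

0.062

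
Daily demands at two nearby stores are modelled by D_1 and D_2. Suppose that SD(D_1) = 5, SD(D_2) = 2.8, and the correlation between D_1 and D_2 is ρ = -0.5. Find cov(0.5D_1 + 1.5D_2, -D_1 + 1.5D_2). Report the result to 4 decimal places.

V(D_1) = (5)² = 25;  V(D_2) = (2.8)² = 7.84
cov(D_1,D_2) = ρ·SD(D_1)·SD(D_2) = -0.5·5·2.8 = -7
cov(0.5D_1 + 1.5D_2, -D_1 + 1.5D_2) = (0.5)(-1)V(D_1) + (1.5)(1.5)V(D_2) + [(0.5)(1.5) + (1.5)(-1)]cov(D_1,D_2)
= -0.5·25 + 2.25·7.84 + -0.75·-7 = 10.39

10.3900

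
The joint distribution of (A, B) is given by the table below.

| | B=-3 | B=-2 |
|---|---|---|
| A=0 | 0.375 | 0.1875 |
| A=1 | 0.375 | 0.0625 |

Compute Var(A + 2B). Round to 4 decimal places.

E[A] = 0.4375,  E[B] = -2.75,  E[AB] = -1.25
Var(A) = 0.4375 − (0.4375)² = 0.24609375;  Var(B) = 7.75 − (-2.75)² = 0.1875
Cov(A,B) = -1.25 − (0.4375)(-2.75) = -0.046875
Var(A + 2B) = (1)²·0.24609375 + (2)²·0.1875 + 2·(1)·(2)·-0.046875 = 0.80859375

0.8086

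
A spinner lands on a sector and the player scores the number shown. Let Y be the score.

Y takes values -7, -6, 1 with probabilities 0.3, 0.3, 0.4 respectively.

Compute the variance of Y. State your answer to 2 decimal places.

E[Y] = (-7)(0.3) + (-6)(0.3) + (1)(0.4) = -3.5
E[Y²] = (-7)²(0.3) + (-6)²(0.3) + (1)²(0.4) = 25.9
Var(Y) = E[Y²] − (E[Y])² = 25.9 − (-3.5)² = 13.65

13.65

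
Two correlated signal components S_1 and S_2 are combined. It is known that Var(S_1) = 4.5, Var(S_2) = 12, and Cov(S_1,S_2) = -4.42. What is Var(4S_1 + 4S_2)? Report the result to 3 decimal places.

122.560

Var(4S_1 + 4S_2) = (4)²·Var(S_1) + (4)²·Var(S_2) + 2·(4)·(4)·Cov(S_1,S_2)
= 16·4.5 + 16·12 + 32·-4.42 = 122.56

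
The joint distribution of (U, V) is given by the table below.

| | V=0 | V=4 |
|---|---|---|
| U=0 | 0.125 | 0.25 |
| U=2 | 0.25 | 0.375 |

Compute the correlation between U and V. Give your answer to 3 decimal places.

-0.067

E[U] = 1.25,  E[V] = 2.5
E[UV] = 3
Cov(U,V) = E[UV] − E[U]E[V] = 3 − (1.25)(2.5) = -0.125
var(U) = 0.9375,  var(V) = 3.75
ρ = -0.125 / √(0.9375·3.75) ≈ -0.067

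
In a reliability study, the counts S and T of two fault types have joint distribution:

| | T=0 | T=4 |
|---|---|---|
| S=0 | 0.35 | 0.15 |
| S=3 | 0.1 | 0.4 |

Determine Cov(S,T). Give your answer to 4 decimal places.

1.5000

E[S] = 1.5,  E[T] = 2.2
E[ST] = 4.8
Cov(S,T) = E[ST] − E[S]E[T] = 4.8 − (1.5)(2.2) = 1.5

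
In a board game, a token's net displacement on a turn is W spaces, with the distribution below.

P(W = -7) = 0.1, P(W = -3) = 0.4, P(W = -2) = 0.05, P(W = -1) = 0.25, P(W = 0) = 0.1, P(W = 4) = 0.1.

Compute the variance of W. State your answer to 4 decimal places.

7.1275

E[W] = (-7)(0.1) + (-3)(0.4) + (-2)(0.05) + (-1)(0.25) + (0)(0.1) + (4)(0.1) = -1.85
E[W²] = (-7)²(0.1) + (-3)²(0.4) + (-2)²(0.05) + (-1)²(0.25) + (0)²(0.1) + (4)²(0.1) = 10.55
var(W) = E[W²] − (E[W])² = 10.55 − (-1.85)² = 7.1275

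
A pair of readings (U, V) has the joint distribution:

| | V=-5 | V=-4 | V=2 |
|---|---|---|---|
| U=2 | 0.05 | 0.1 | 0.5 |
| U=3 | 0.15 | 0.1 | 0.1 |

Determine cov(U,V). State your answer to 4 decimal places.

-0.7400

E[U] = 2.35,  E[V] = -0.6
E[UV] = -2.15
cov(U,V) = E[UV] − E[U]E[V] = -2.15 − (2.35)(-0.6) = -0.74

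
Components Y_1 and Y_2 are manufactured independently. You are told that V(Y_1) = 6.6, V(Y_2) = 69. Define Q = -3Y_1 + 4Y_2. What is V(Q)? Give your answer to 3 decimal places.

By independence, V(Q) = (-3)²V(Y_1) + (4)²V(Y_2)
= (-3)²·6.6 + (4)²·69 = 1163.4

1163.400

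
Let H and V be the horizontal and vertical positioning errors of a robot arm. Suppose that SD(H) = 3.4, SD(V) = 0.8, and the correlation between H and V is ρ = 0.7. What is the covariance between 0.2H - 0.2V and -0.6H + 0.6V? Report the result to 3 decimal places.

var(H) = (3.4)² = 11.56;  var(V) = (0.8)² = 0.64
Cov(H,V) = ρ·SD(H)·SD(V) = 0.7·3.4·0.8 = 1.904
Cov(0.2H - 0.2V, -0.6H + 0.6V) = (0.2)(-0.6)var(H) + (-0.2)(0.6)var(V) + [(0.2)(0.6) + (-0.2)(-0.6)]Cov(H,V)
= -0.12·11.56 + -0.12·0.64 + 0.24·1.904 = -1.00704

-1.007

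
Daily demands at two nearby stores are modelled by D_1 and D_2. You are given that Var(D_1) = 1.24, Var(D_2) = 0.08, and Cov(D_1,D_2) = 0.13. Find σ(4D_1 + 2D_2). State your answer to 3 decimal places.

4.716

Var(4D_1 + 2D_2) = (4)²·Var(D_1) + (2)²·Var(D_2) + 2·(4)·(2)·Cov(D_1,D_2)
= 16·1.24 + 4·0.08 + 16·0.13 = 22.24
σ(4D_1 + 2D_2) = √22.24 ≈ 4.716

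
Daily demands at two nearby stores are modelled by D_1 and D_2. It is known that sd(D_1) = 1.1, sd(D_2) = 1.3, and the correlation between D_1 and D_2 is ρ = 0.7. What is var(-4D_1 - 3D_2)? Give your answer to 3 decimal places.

var(D_1) = (1.1)² = 1.21;  var(D_2) = (1.3)² = 1.69
Cov(D_1,D_2) = ρ·sd(D_1)·sd(D_2) = 0.7·1.1·1.3 = 1.001
var(-4D_1 - 3D_2) = (-4)²·var(D_1) + (-3)²·var(D_2) + 2·(-4)·(-3)·Cov(D_1,D_2)
= 16·1.21 + 9·1.69 + 24·1.001 = 58.594

58.594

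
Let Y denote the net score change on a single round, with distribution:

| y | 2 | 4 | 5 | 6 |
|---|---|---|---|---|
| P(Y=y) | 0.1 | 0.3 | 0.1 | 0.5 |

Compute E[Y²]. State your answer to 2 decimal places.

E[Y²] = (2)²(0.1) + (4)²(0.3) + (5)²(0.1) + (6)²(0.5) = 25.7

25.70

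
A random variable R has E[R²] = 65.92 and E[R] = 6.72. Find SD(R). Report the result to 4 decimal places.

4.5565

Var(R) = 65.92 − (6.72)² = 20.7616
SD(R) = √20.7616 ≈ 4.5565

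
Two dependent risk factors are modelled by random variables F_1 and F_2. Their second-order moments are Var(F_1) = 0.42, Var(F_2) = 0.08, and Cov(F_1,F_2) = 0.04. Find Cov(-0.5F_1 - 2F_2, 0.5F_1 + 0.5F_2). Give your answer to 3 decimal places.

-0.235

Cov(-0.5F_1 - 2F_2, 0.5F_1 + 0.5F_2) = (-0.5)(0.5)Var(F_1) + (-2)(0.5)Var(F_2) + [(-0.5)(0.5) + (-2)(0.5)]Cov(F_1,F_2)
= -0.25·0.42 + -1·0.08 + -1.25·0.04 = -0.235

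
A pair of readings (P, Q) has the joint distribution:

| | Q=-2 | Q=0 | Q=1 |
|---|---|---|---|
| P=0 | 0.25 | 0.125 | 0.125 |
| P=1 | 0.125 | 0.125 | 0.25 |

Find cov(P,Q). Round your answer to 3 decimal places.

E[P] = 0.5,  E[Q] = -0.375
E[PQ] = 0
cov(P,Q) = E[PQ] − E[P]E[Q] = 0 − (0.5)(-0.375) = 0.1875

0.188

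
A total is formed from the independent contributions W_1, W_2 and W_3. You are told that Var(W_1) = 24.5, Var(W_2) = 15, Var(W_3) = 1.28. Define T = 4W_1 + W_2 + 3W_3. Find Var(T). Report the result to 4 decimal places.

By independence, Var(T) = (4)²Var(W_1) + (1)²Var(W_2) + (3)²Var(W_3)
= (4)²·24.5 + (1)²·15 + (3)²·1.28 = 418.52

418.5200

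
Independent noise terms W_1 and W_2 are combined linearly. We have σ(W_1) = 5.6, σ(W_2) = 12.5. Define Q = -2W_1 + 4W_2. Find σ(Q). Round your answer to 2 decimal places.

Var(W_1) = 31.36, Var(W_2) = 156.25
By independence, Var(Q) = (-2)²Var(W_1) + (4)²Var(W_2)
= (-2)²·31.36 + (4)²·156.25 = 2625.44
σ(Q) = √2625.44 ≈ 51.24

51.24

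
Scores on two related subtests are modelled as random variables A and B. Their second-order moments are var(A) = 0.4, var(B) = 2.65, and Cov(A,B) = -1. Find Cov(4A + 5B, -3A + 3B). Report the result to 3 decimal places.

37.950

Cov(4A + 5B, -3A + 3B) = (4)(-3)var(A) + (5)(3)var(B) + [(4)(3) + (5)(-3)]Cov(A,B)
= -12·0.4 + 15·2.65 + -3·-1 = 37.95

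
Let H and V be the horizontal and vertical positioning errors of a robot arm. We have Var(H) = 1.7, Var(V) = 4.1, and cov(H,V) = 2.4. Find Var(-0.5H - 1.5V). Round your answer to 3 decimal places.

13.250

Var(-0.5H - 1.5V) = (-0.5)²·Var(H) + (-1.5)²·Var(V) + 2·(-0.5)·(-1.5)·cov(H,V)
= 0.25·1.7 + 2.25·4.1 + 1.5·2.4 = 13.25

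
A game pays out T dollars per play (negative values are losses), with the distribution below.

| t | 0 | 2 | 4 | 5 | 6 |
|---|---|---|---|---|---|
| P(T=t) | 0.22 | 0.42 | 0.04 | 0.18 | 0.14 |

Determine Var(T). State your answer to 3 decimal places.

E[T] = (0)(0.22) + (2)(0.42) + (4)(0.04) + (5)(0.18) + (6)(0.14) = 2.74
E[T²] = (0)²(0.22) + (2)²(0.42) + (4)²(0.04) + (5)²(0.18) + (6)²(0.14) = 11.86
Var(T) = E[T²] − (E[T])² = 11.86 − (2.74)² = 4.3524

4.352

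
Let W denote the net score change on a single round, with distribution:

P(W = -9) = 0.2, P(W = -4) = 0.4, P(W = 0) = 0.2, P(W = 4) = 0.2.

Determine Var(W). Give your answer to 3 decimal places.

19.040

E[W] = (-9)(0.2) + (-4)(0.4) + (0)(0.2) + (4)(0.2) = -2.6
E[W²] = (-9)²(0.2) + (-4)²(0.4) + (0)²(0.2) + (4)²(0.2) = 25.8
Var(W) = E[W²] − (E[W])² = 25.8 − (-2.6)² = 19.04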